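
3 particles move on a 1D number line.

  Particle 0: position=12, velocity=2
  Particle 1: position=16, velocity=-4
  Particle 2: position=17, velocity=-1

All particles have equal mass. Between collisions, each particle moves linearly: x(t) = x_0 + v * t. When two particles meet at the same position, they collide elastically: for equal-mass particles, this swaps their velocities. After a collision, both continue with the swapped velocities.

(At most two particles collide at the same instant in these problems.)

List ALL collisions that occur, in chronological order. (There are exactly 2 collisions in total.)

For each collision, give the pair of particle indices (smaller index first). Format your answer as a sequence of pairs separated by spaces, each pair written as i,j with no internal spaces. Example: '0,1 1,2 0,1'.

Collision at t=2/3: particles 0 and 1 swap velocities; positions: p0=40/3 p1=40/3 p2=49/3; velocities now: v0=-4 v1=2 v2=-1
Collision at t=5/3: particles 1 and 2 swap velocities; positions: p0=28/3 p1=46/3 p2=46/3; velocities now: v0=-4 v1=-1 v2=2

Answer: 0,1 1,2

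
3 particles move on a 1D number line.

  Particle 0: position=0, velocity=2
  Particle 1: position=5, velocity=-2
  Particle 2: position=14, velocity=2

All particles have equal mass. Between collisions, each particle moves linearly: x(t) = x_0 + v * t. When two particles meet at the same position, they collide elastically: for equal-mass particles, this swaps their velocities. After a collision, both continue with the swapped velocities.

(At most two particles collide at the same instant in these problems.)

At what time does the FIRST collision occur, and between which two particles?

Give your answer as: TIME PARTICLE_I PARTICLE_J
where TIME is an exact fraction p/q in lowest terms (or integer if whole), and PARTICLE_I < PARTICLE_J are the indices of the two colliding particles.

Answer: 5/4 0 1

Derivation:
Pair (0,1): pos 0,5 vel 2,-2 -> gap=5, closing at 4/unit, collide at t=5/4
Pair (1,2): pos 5,14 vel -2,2 -> not approaching (rel speed -4 <= 0)
Earliest collision: t=5/4 between 0 and 1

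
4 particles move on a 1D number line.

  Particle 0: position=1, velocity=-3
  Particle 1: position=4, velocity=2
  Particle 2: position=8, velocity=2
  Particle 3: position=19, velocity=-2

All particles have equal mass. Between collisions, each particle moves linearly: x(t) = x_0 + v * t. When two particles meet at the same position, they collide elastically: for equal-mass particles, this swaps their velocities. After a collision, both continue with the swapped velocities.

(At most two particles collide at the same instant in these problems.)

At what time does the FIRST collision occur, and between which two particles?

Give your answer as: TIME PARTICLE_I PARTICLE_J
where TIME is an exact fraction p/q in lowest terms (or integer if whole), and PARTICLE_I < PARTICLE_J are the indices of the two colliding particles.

Answer: 11/4 2 3

Derivation:
Pair (0,1): pos 1,4 vel -3,2 -> not approaching (rel speed -5 <= 0)
Pair (1,2): pos 4,8 vel 2,2 -> not approaching (rel speed 0 <= 0)
Pair (2,3): pos 8,19 vel 2,-2 -> gap=11, closing at 4/unit, collide at t=11/4
Earliest collision: t=11/4 between 2 and 3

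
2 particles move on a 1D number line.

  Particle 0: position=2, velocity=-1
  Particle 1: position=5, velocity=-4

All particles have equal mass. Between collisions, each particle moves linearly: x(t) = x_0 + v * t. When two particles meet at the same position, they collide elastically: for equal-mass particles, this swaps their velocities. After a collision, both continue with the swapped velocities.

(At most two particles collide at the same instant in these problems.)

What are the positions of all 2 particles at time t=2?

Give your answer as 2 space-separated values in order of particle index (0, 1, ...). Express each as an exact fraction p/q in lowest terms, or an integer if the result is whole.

Collision at t=1: particles 0 and 1 swap velocities; positions: p0=1 p1=1; velocities now: v0=-4 v1=-1
Advance to t=2 (no further collisions before then); velocities: v0=-4 v1=-1; positions = -3 0

Answer: -3 0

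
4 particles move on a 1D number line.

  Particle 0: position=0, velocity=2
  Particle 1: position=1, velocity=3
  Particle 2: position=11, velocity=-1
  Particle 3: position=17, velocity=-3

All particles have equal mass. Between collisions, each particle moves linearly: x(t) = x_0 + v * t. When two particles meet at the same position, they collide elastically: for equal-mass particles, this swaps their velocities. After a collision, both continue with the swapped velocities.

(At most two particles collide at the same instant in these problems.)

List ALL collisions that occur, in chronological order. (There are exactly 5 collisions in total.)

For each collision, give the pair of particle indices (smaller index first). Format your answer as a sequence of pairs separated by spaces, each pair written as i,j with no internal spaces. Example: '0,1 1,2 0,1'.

Collision at t=5/2: particles 1 and 2 swap velocities; positions: p0=5 p1=17/2 p2=17/2 p3=19/2; velocities now: v0=2 v1=-1 v2=3 v3=-3
Collision at t=8/3: particles 2 and 3 swap velocities; positions: p0=16/3 p1=25/3 p2=9 p3=9; velocities now: v0=2 v1=-1 v2=-3 v3=3
Collision at t=3: particles 1 and 2 swap velocities; positions: p0=6 p1=8 p2=8 p3=10; velocities now: v0=2 v1=-3 v2=-1 v3=3
Collision at t=17/5: particles 0 and 1 swap velocities; positions: p0=34/5 p1=34/5 p2=38/5 p3=56/5; velocities now: v0=-3 v1=2 v2=-1 v3=3
Collision at t=11/3: particles 1 and 2 swap velocities; positions: p0=6 p1=22/3 p2=22/3 p3=12; velocities now: v0=-3 v1=-1 v2=2 v3=3

Answer: 1,2 2,3 1,2 0,1 1,2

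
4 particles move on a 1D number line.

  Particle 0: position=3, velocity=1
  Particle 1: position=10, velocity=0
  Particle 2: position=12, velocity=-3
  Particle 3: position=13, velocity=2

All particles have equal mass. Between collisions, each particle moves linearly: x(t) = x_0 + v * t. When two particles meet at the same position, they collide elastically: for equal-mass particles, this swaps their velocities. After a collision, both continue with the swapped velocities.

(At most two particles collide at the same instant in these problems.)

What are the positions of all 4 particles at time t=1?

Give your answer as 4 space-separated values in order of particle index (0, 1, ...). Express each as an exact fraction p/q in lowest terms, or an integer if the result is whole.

Answer: 4 9 10 15

Derivation:
Collision at t=2/3: particles 1 and 2 swap velocities; positions: p0=11/3 p1=10 p2=10 p3=43/3; velocities now: v0=1 v1=-3 v2=0 v3=2
Advance to t=1 (no further collisions before then); velocities: v0=1 v1=-3 v2=0 v3=2; positions = 4 9 10 15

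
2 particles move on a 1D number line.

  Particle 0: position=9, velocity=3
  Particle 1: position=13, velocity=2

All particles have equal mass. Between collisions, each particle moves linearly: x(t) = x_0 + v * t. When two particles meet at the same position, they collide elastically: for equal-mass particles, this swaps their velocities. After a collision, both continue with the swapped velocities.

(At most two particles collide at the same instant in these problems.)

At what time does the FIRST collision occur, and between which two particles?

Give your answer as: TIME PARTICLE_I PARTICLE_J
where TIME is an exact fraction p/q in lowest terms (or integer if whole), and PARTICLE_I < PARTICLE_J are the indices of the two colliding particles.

Pair (0,1): pos 9,13 vel 3,2 -> gap=4, closing at 1/unit, collide at t=4
Earliest collision: t=4 between 0 and 1

Answer: 4 0 1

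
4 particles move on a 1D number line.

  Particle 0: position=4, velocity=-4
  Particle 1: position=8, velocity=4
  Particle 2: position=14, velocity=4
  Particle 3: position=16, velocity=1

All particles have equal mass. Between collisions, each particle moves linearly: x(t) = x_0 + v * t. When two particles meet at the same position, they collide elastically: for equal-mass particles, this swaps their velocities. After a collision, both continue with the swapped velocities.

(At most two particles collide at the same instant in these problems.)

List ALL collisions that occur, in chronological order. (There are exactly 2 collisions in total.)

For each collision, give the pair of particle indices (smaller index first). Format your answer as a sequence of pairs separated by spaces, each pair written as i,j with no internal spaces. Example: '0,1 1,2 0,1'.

Collision at t=2/3: particles 2 and 3 swap velocities; positions: p0=4/3 p1=32/3 p2=50/3 p3=50/3; velocities now: v0=-4 v1=4 v2=1 v3=4
Collision at t=8/3: particles 1 and 2 swap velocities; positions: p0=-20/3 p1=56/3 p2=56/3 p3=74/3; velocities now: v0=-4 v1=1 v2=4 v3=4

Answer: 2,3 1,2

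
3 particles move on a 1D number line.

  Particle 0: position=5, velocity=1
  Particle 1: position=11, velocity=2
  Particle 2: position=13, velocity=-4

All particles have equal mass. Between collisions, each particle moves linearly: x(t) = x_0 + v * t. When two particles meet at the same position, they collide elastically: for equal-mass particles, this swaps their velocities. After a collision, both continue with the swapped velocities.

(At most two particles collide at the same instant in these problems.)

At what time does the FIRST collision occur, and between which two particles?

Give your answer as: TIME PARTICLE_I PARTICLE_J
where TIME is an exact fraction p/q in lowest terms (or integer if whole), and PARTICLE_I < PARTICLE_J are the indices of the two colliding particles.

Answer: 1/3 1 2

Derivation:
Pair (0,1): pos 5,11 vel 1,2 -> not approaching (rel speed -1 <= 0)
Pair (1,2): pos 11,13 vel 2,-4 -> gap=2, closing at 6/unit, collide at t=1/3
Earliest collision: t=1/3 between 1 and 2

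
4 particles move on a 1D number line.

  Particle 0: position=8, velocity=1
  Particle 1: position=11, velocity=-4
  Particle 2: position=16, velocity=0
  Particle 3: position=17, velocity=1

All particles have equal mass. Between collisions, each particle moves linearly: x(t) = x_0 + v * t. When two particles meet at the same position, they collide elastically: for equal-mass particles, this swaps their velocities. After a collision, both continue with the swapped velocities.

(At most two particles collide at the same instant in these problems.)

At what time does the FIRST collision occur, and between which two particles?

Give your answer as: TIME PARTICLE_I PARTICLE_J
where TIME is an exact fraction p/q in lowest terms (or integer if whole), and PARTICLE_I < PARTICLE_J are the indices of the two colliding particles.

Pair (0,1): pos 8,11 vel 1,-4 -> gap=3, closing at 5/unit, collide at t=3/5
Pair (1,2): pos 11,16 vel -4,0 -> not approaching (rel speed -4 <= 0)
Pair (2,3): pos 16,17 vel 0,1 -> not approaching (rel speed -1 <= 0)
Earliest collision: t=3/5 between 0 and 1

Answer: 3/5 0 1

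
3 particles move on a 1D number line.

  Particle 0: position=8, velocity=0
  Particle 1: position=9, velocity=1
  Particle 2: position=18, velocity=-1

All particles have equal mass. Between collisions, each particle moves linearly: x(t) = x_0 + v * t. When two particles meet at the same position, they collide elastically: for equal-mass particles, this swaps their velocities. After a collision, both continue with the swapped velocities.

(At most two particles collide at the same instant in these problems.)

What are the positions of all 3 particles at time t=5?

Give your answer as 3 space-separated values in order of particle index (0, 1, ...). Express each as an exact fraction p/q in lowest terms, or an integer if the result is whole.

Collision at t=9/2: particles 1 and 2 swap velocities; positions: p0=8 p1=27/2 p2=27/2; velocities now: v0=0 v1=-1 v2=1
Advance to t=5 (no further collisions before then); velocities: v0=0 v1=-1 v2=1; positions = 8 13 14

Answer: 8 13 14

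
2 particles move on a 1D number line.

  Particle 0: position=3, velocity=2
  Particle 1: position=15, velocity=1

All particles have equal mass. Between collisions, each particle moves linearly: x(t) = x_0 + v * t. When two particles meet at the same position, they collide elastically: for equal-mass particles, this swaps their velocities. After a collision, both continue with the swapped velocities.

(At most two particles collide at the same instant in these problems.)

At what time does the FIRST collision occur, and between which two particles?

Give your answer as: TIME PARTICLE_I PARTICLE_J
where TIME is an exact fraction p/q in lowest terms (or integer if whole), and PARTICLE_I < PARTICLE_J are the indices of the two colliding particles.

Pair (0,1): pos 3,15 vel 2,1 -> gap=12, closing at 1/unit, collide at t=12
Earliest collision: t=12 between 0 and 1

Answer: 12 0 1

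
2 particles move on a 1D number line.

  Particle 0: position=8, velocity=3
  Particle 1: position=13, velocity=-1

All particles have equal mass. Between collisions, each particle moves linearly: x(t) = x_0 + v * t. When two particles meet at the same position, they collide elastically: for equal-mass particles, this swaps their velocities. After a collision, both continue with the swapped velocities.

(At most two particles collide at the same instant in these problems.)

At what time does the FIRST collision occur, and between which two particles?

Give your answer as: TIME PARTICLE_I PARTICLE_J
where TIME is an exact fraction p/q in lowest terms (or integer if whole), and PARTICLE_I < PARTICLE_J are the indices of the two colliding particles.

Answer: 5/4 0 1

Derivation:
Pair (0,1): pos 8,13 vel 3,-1 -> gap=5, closing at 4/unit, collide at t=5/4
Earliest collision: t=5/4 between 0 and 1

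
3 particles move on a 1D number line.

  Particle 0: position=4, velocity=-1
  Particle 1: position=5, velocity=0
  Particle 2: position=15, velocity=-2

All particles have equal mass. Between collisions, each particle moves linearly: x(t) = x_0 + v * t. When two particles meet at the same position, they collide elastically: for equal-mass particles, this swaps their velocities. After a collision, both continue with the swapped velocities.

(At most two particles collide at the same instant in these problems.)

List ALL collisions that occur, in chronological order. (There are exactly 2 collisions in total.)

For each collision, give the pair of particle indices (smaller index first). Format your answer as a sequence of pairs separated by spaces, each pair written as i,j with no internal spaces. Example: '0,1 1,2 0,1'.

Answer: 1,2 0,1

Derivation:
Collision at t=5: particles 1 and 2 swap velocities; positions: p0=-1 p1=5 p2=5; velocities now: v0=-1 v1=-2 v2=0
Collision at t=11: particles 0 and 1 swap velocities; positions: p0=-7 p1=-7 p2=5; velocities now: v0=-2 v1=-1 v2=0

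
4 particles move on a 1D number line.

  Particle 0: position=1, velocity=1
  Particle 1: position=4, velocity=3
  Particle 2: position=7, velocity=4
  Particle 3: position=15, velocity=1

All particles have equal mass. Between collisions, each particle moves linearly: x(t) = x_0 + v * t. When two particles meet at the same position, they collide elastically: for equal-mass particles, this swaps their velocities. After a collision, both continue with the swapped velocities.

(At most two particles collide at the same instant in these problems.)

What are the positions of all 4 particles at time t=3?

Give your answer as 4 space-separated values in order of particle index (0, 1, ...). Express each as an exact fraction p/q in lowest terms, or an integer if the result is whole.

Answer: 4 13 18 19

Derivation:
Collision at t=8/3: particles 2 and 3 swap velocities; positions: p0=11/3 p1=12 p2=53/3 p3=53/3; velocities now: v0=1 v1=3 v2=1 v3=4
Advance to t=3 (no further collisions before then); velocities: v0=1 v1=3 v2=1 v3=4; positions = 4 13 18 19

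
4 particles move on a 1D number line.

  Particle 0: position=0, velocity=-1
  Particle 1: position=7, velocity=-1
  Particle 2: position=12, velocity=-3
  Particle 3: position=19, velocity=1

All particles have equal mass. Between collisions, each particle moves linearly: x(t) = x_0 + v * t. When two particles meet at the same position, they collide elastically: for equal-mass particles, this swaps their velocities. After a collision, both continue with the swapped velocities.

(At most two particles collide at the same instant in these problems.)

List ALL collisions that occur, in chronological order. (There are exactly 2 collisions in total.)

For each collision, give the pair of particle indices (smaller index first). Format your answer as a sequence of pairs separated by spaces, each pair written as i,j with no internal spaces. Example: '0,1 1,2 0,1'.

Collision at t=5/2: particles 1 and 2 swap velocities; positions: p0=-5/2 p1=9/2 p2=9/2 p3=43/2; velocities now: v0=-1 v1=-3 v2=-1 v3=1
Collision at t=6: particles 0 and 1 swap velocities; positions: p0=-6 p1=-6 p2=1 p3=25; velocities now: v0=-3 v1=-1 v2=-1 v3=1

Answer: 1,2 0,1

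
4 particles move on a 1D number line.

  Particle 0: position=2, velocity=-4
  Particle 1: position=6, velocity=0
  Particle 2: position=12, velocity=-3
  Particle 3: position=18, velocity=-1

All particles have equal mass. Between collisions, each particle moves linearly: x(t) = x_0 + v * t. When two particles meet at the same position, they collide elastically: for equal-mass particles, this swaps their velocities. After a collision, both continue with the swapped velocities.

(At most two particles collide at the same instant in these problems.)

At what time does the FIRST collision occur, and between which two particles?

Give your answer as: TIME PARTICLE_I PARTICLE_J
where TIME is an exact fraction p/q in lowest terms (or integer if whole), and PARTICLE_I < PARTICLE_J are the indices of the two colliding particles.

Pair (0,1): pos 2,6 vel -4,0 -> not approaching (rel speed -4 <= 0)
Pair (1,2): pos 6,12 vel 0,-3 -> gap=6, closing at 3/unit, collide at t=2
Pair (2,3): pos 12,18 vel -3,-1 -> not approaching (rel speed -2 <= 0)
Earliest collision: t=2 between 1 and 2

Answer: 2 1 2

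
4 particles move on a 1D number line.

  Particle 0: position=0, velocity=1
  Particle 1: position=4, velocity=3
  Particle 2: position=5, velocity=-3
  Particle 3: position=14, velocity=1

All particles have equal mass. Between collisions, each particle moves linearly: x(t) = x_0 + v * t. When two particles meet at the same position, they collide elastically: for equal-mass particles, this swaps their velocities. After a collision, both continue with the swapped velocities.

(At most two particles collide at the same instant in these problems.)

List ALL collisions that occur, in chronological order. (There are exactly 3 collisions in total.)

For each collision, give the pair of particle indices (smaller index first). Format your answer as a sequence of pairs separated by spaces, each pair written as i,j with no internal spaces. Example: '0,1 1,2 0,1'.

Collision at t=1/6: particles 1 and 2 swap velocities; positions: p0=1/6 p1=9/2 p2=9/2 p3=85/6; velocities now: v0=1 v1=-3 v2=3 v3=1
Collision at t=5/4: particles 0 and 1 swap velocities; positions: p0=5/4 p1=5/4 p2=31/4 p3=61/4; velocities now: v0=-3 v1=1 v2=3 v3=1
Collision at t=5: particles 2 and 3 swap velocities; positions: p0=-10 p1=5 p2=19 p3=19; velocities now: v0=-3 v1=1 v2=1 v3=3

Answer: 1,2 0,1 2,3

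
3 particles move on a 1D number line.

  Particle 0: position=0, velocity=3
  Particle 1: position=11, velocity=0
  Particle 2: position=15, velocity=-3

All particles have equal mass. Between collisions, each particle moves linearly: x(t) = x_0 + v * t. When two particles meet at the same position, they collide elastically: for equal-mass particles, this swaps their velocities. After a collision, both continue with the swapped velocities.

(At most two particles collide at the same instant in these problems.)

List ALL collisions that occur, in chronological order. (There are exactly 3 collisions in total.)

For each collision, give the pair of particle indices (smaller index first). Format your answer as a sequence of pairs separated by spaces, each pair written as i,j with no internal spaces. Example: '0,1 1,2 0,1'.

Answer: 1,2 0,1 1,2

Derivation:
Collision at t=4/3: particles 1 and 2 swap velocities; positions: p0=4 p1=11 p2=11; velocities now: v0=3 v1=-3 v2=0
Collision at t=5/2: particles 0 and 1 swap velocities; positions: p0=15/2 p1=15/2 p2=11; velocities now: v0=-3 v1=3 v2=0
Collision at t=11/3: particles 1 and 2 swap velocities; positions: p0=4 p1=11 p2=11; velocities now: v0=-3 v1=0 v2=3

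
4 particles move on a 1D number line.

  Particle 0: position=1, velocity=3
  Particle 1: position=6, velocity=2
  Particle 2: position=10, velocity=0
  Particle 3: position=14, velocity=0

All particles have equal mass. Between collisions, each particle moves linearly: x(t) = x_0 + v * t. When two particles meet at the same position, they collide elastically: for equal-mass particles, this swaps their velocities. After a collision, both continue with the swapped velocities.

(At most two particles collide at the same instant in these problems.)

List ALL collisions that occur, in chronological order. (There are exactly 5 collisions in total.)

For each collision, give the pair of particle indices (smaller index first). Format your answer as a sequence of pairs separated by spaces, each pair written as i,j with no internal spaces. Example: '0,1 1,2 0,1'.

Collision at t=2: particles 1 and 2 swap velocities; positions: p0=7 p1=10 p2=10 p3=14; velocities now: v0=3 v1=0 v2=2 v3=0
Collision at t=3: particles 0 and 1 swap velocities; positions: p0=10 p1=10 p2=12 p3=14; velocities now: v0=0 v1=3 v2=2 v3=0
Collision at t=4: particles 2 and 3 swap velocities; positions: p0=10 p1=13 p2=14 p3=14; velocities now: v0=0 v1=3 v2=0 v3=2
Collision at t=13/3: particles 1 and 2 swap velocities; positions: p0=10 p1=14 p2=14 p3=44/3; velocities now: v0=0 v1=0 v2=3 v3=2
Collision at t=5: particles 2 and 3 swap velocities; positions: p0=10 p1=14 p2=16 p3=16; velocities now: v0=0 v1=0 v2=2 v3=3

Answer: 1,2 0,1 2,3 1,2 2,3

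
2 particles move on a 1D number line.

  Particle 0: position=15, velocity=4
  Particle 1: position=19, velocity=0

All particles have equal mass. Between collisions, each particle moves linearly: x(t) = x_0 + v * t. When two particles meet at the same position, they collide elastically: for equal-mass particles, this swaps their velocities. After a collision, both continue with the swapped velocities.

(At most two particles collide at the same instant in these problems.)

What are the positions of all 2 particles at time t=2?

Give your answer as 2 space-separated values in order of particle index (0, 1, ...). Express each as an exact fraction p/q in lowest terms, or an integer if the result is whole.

Answer: 19 23

Derivation:
Collision at t=1: particles 0 and 1 swap velocities; positions: p0=19 p1=19; velocities now: v0=0 v1=4
Advance to t=2 (no further collisions before then); velocities: v0=0 v1=4; positions = 19 23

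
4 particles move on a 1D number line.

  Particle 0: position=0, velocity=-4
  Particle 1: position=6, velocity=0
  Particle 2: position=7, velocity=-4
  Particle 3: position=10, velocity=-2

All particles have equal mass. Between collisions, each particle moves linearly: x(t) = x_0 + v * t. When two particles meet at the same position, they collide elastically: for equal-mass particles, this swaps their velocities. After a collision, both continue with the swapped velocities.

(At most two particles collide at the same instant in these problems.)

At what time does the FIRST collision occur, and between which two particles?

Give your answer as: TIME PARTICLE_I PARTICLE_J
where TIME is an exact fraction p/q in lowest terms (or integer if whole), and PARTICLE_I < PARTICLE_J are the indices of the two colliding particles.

Pair (0,1): pos 0,6 vel -4,0 -> not approaching (rel speed -4 <= 0)
Pair (1,2): pos 6,7 vel 0,-4 -> gap=1, closing at 4/unit, collide at t=1/4
Pair (2,3): pos 7,10 vel -4,-2 -> not approaching (rel speed -2 <= 0)
Earliest collision: t=1/4 between 1 and 2

Answer: 1/4 1 2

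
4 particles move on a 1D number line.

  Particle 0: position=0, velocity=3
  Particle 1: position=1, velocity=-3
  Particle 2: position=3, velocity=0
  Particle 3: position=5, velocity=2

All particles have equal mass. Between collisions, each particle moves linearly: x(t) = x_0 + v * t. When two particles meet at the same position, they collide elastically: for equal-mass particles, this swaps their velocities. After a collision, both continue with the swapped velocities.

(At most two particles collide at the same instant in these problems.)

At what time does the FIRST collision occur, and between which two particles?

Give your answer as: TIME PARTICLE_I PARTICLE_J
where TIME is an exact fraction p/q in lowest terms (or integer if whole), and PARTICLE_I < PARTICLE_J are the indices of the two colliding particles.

Answer: 1/6 0 1

Derivation:
Pair (0,1): pos 0,1 vel 3,-3 -> gap=1, closing at 6/unit, collide at t=1/6
Pair (1,2): pos 1,3 vel -3,0 -> not approaching (rel speed -3 <= 0)
Pair (2,3): pos 3,5 vel 0,2 -> not approaching (rel speed -2 <= 0)
Earliest collision: t=1/6 between 0 and 1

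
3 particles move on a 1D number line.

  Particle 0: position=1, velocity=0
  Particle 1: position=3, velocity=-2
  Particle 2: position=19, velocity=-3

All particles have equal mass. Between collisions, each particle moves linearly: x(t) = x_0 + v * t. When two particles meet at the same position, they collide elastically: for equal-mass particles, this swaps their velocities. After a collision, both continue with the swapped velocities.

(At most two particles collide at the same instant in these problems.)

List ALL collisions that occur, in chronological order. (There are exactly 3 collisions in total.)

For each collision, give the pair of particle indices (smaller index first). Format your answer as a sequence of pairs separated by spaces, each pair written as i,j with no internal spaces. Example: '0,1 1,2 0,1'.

Collision at t=1: particles 0 and 1 swap velocities; positions: p0=1 p1=1 p2=16; velocities now: v0=-2 v1=0 v2=-3
Collision at t=6: particles 1 and 2 swap velocities; positions: p0=-9 p1=1 p2=1; velocities now: v0=-2 v1=-3 v2=0
Collision at t=16: particles 0 and 1 swap velocities; positions: p0=-29 p1=-29 p2=1; velocities now: v0=-3 v1=-2 v2=0

Answer: 0,1 1,2 0,1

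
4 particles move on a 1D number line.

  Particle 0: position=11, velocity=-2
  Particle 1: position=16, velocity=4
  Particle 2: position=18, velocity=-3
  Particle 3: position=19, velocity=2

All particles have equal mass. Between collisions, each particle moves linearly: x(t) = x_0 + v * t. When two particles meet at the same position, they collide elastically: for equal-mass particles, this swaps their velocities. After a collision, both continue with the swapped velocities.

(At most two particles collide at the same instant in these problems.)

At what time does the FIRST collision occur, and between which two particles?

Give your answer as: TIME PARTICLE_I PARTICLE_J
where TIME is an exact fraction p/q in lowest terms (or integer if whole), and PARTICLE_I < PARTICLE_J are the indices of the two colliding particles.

Pair (0,1): pos 11,16 vel -2,4 -> not approaching (rel speed -6 <= 0)
Pair (1,2): pos 16,18 vel 4,-3 -> gap=2, closing at 7/unit, collide at t=2/7
Pair (2,3): pos 18,19 vel -3,2 -> not approaching (rel speed -5 <= 0)
Earliest collision: t=2/7 between 1 and 2

Answer: 2/7 1 2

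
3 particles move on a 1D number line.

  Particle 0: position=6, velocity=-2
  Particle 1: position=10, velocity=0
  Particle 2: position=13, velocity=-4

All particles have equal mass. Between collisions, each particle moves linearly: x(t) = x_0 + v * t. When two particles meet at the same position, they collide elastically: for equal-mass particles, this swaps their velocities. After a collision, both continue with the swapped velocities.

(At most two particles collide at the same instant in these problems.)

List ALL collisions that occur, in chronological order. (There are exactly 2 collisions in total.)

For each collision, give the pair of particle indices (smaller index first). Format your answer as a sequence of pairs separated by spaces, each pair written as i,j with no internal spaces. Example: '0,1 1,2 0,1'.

Answer: 1,2 0,1

Derivation:
Collision at t=3/4: particles 1 and 2 swap velocities; positions: p0=9/2 p1=10 p2=10; velocities now: v0=-2 v1=-4 v2=0
Collision at t=7/2: particles 0 and 1 swap velocities; positions: p0=-1 p1=-1 p2=10; velocities now: v0=-4 v1=-2 v2=0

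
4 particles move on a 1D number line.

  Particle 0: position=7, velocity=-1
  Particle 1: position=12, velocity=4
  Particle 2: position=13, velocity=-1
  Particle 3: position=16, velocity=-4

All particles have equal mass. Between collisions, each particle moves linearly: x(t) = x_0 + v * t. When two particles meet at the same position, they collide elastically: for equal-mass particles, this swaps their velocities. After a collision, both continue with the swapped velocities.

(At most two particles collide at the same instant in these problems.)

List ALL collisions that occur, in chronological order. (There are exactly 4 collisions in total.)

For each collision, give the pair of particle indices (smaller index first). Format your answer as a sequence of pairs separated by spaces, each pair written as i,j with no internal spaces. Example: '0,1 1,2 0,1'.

Answer: 1,2 2,3 1,2 0,1

Derivation:
Collision at t=1/5: particles 1 and 2 swap velocities; positions: p0=34/5 p1=64/5 p2=64/5 p3=76/5; velocities now: v0=-1 v1=-1 v2=4 v3=-4
Collision at t=1/2: particles 2 and 3 swap velocities; positions: p0=13/2 p1=25/2 p2=14 p3=14; velocities now: v0=-1 v1=-1 v2=-4 v3=4
Collision at t=1: particles 1 and 2 swap velocities; positions: p0=6 p1=12 p2=12 p3=16; velocities now: v0=-1 v1=-4 v2=-1 v3=4
Collision at t=3: particles 0 and 1 swap velocities; positions: p0=4 p1=4 p2=10 p3=24; velocities now: v0=-4 v1=-1 v2=-1 v3=4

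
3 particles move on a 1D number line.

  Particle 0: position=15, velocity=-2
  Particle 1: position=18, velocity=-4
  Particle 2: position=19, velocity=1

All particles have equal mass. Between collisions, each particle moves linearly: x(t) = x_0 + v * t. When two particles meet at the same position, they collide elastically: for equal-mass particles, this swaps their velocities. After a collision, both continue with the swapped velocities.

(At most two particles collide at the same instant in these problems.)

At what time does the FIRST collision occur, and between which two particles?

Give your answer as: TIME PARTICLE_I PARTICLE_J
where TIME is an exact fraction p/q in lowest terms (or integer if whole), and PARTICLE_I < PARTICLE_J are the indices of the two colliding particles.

Pair (0,1): pos 15,18 vel -2,-4 -> gap=3, closing at 2/unit, collide at t=3/2
Pair (1,2): pos 18,19 vel -4,1 -> not approaching (rel speed -5 <= 0)
Earliest collision: t=3/2 between 0 and 1

Answer: 3/2 0 1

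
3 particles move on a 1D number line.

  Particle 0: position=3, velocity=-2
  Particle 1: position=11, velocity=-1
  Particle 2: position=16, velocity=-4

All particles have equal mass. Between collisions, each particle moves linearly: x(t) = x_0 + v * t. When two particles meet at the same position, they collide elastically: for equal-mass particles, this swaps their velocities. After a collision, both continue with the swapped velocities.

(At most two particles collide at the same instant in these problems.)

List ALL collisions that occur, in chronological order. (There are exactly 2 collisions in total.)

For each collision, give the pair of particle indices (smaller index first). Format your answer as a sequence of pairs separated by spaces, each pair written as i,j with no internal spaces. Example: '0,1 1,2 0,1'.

Collision at t=5/3: particles 1 and 2 swap velocities; positions: p0=-1/3 p1=28/3 p2=28/3; velocities now: v0=-2 v1=-4 v2=-1
Collision at t=13/2: particles 0 and 1 swap velocities; positions: p0=-10 p1=-10 p2=9/2; velocities now: v0=-4 v1=-2 v2=-1

Answer: 1,2 0,1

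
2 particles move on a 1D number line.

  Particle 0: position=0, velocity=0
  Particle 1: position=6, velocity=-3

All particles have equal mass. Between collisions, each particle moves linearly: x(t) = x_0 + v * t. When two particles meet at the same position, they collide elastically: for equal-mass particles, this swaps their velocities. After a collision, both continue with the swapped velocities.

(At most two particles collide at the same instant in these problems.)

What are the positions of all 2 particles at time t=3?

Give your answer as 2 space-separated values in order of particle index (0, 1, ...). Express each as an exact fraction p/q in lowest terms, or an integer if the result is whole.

Collision at t=2: particles 0 and 1 swap velocities; positions: p0=0 p1=0; velocities now: v0=-3 v1=0
Advance to t=3 (no further collisions before then); velocities: v0=-3 v1=0; positions = -3 0

Answer: -3 0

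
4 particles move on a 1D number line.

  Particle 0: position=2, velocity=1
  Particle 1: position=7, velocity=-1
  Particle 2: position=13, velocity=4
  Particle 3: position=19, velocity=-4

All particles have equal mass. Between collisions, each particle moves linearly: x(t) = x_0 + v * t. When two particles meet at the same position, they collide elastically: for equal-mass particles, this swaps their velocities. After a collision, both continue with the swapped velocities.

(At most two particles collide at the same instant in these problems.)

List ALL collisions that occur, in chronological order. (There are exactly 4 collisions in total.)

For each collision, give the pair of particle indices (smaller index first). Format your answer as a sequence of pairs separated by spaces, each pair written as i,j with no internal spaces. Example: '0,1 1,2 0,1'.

Answer: 2,3 0,1 1,2 0,1

Derivation:
Collision at t=3/4: particles 2 and 3 swap velocities; positions: p0=11/4 p1=25/4 p2=16 p3=16; velocities now: v0=1 v1=-1 v2=-4 v3=4
Collision at t=5/2: particles 0 and 1 swap velocities; positions: p0=9/2 p1=9/2 p2=9 p3=23; velocities now: v0=-1 v1=1 v2=-4 v3=4
Collision at t=17/5: particles 1 and 2 swap velocities; positions: p0=18/5 p1=27/5 p2=27/5 p3=133/5; velocities now: v0=-1 v1=-4 v2=1 v3=4
Collision at t=4: particles 0 and 1 swap velocities; positions: p0=3 p1=3 p2=6 p3=29; velocities now: v0=-4 v1=-1 v2=1 v3=4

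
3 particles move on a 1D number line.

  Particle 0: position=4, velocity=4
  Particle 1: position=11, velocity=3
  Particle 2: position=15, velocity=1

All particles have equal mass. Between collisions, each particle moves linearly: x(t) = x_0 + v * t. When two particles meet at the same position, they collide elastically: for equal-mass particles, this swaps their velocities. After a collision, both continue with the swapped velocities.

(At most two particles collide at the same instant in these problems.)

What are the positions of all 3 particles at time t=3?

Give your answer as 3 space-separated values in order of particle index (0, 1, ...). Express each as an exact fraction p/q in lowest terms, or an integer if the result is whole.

Collision at t=2: particles 1 and 2 swap velocities; positions: p0=12 p1=17 p2=17; velocities now: v0=4 v1=1 v2=3
Advance to t=3 (no further collisions before then); velocities: v0=4 v1=1 v2=3; positions = 16 18 20

Answer: 16 18 20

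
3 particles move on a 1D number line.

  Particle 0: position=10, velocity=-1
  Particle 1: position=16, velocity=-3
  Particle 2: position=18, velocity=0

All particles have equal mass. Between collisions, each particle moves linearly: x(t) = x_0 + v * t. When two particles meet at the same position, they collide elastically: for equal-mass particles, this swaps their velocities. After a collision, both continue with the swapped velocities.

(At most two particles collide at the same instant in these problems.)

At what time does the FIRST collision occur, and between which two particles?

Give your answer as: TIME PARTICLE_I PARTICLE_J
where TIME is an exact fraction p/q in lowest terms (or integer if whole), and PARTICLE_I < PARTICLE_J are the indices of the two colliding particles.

Answer: 3 0 1

Derivation:
Pair (0,1): pos 10,16 vel -1,-3 -> gap=6, closing at 2/unit, collide at t=3
Pair (1,2): pos 16,18 vel -3,0 -> not approaching (rel speed -3 <= 0)
Earliest collision: t=3 between 0 and 1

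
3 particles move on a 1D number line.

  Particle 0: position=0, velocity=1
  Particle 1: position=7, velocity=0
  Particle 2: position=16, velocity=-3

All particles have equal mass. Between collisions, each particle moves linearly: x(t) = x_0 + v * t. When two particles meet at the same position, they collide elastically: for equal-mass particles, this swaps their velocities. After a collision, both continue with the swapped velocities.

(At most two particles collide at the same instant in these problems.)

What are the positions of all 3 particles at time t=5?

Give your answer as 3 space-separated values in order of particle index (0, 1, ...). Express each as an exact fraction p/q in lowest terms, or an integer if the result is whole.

Answer: 1 5 7

Derivation:
Collision at t=3: particles 1 and 2 swap velocities; positions: p0=3 p1=7 p2=7; velocities now: v0=1 v1=-3 v2=0
Collision at t=4: particles 0 and 1 swap velocities; positions: p0=4 p1=4 p2=7; velocities now: v0=-3 v1=1 v2=0
Advance to t=5 (no further collisions before then); velocities: v0=-3 v1=1 v2=0; positions = 1 5 7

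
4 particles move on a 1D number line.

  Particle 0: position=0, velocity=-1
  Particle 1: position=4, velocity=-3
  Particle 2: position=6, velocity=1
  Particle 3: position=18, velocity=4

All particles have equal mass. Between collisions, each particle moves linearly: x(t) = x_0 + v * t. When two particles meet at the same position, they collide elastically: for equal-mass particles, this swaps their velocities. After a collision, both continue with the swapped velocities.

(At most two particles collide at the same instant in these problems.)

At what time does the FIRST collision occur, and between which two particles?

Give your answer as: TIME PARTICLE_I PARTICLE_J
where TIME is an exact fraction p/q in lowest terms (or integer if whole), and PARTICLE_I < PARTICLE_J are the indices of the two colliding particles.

Answer: 2 0 1

Derivation:
Pair (0,1): pos 0,4 vel -1,-3 -> gap=4, closing at 2/unit, collide at t=2
Pair (1,2): pos 4,6 vel -3,1 -> not approaching (rel speed -4 <= 0)
Pair (2,3): pos 6,18 vel 1,4 -> not approaching (rel speed -3 <= 0)
Earliest collision: t=2 between 0 and 1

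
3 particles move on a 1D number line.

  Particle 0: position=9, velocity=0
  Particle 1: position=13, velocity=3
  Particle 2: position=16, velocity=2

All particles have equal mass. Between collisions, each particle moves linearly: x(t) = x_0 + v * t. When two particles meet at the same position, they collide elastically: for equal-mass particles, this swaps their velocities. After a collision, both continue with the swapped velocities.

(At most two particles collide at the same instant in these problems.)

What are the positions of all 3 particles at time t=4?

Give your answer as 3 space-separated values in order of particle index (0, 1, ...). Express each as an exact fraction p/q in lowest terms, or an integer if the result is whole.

Answer: 9 24 25

Derivation:
Collision at t=3: particles 1 and 2 swap velocities; positions: p0=9 p1=22 p2=22; velocities now: v0=0 v1=2 v2=3
Advance to t=4 (no further collisions before then); velocities: v0=0 v1=2 v2=3; positions = 9 24 25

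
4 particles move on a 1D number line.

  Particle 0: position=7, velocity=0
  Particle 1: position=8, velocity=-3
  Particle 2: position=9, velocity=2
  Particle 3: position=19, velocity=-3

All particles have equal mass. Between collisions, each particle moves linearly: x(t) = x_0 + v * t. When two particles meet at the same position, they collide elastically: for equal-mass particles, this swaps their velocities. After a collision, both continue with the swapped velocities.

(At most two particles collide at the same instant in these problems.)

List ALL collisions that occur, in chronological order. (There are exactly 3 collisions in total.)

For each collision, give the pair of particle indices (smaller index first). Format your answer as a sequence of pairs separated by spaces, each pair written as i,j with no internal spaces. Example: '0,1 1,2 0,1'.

Answer: 0,1 2,3 1,2

Derivation:
Collision at t=1/3: particles 0 and 1 swap velocities; positions: p0=7 p1=7 p2=29/3 p3=18; velocities now: v0=-3 v1=0 v2=2 v3=-3
Collision at t=2: particles 2 and 3 swap velocities; positions: p0=2 p1=7 p2=13 p3=13; velocities now: v0=-3 v1=0 v2=-3 v3=2
Collision at t=4: particles 1 and 2 swap velocities; positions: p0=-4 p1=7 p2=7 p3=17; velocities now: v0=-3 v1=-3 v2=0 v3=2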